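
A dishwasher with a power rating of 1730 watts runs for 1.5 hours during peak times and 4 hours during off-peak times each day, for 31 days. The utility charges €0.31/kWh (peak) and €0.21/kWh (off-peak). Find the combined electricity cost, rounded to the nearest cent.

Peak energy = 1.73 kW × 1.5 h × 31 = 80.445 kWh
Off-peak energy = 1.73 kW × 4 h × 31 = 214.52 kWh
Cost = 80.445 × €0.31 + 214.52 × €0.21 = €24.93795 + €45.0492 = €69.99

€69.99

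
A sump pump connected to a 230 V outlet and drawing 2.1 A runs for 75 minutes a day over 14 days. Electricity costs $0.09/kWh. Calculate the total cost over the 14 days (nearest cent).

$0.76

Power = 2.1 A × 230 V = 483 W = 0.483 kW
Runtime = 75 min × 14 = 1050 min = 17.5 h
Energy = 0.483 kW × 17.5 h = 8.4525 kWh
Cost = 8.4525 kWh × $0.09/kWh = $0.76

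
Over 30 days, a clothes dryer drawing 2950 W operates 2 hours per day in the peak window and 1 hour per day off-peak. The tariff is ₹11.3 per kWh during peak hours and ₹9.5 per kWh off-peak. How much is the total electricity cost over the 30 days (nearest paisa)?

Peak energy = 2.95 kW × 2 h × 30 = 177 kWh
Off-peak energy = 2.95 kW × 1 h × 30 = 88.5 kWh
Cost = 177 × ₹11.3 + 88.5 × ₹9.5 = ₹2000.1 + ₹840.75 = ₹2840.85

₹2840.85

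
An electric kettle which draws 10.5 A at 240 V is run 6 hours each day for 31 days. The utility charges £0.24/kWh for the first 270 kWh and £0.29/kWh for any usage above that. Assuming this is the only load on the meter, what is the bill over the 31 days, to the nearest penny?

£122.43

Power = 10.5 A × 240 V = 2520 W = 2.52 kW
Runtime = 6 h/day × 31 days = 186 h
Energy = 2.52 kW × 186 h = 468.72 kWh
Tier 1 (0–270 kWh): 270 × £0.24 = £64.8
Above 270 kWh: 198.72 × £0.29 = £57.6288
Bill = £122.43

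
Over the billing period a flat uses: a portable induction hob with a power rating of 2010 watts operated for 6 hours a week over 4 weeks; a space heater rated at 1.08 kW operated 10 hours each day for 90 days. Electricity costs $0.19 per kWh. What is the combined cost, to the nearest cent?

$193.85

portable induction hob: Runtime = 6 h/week × 4 weeks = 24 h
portable induction hob: 2.01 kW × 24 h = 48.24 kWh
space heater: Runtime = 10 h/day × 90 days = 900 h
space heater: 1.08 kW × 900 h = 972 kWh
Total energy = 1020.24 kWh
Cost = 1020.24 × $0.19 = $193.85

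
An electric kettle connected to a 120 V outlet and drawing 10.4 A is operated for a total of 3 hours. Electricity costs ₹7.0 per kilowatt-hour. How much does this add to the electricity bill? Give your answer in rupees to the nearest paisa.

₹26.21

Power = 10.4 A × 120 V = 1248 W = 1.248 kW
Energy = 1.248 kW × 3 h = 3.744 kWh
Cost = 3.744 kWh × ₹7.0/kWh = ₹26.21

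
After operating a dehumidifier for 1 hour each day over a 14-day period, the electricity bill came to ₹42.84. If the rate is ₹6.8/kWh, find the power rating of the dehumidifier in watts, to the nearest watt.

Energy = ₹42.84 ÷ ₹6.8/kWh = 6.3 kWh
Runtime = 1 h/day × 14 days = 14 h
Power = 6.3 kWh ÷ 14 h = 0.45 kW = 450 W

450 W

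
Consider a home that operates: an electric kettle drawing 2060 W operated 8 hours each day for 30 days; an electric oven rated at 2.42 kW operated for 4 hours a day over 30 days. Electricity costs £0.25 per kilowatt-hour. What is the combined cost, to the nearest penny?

£196.20

electric kettle: Runtime = 8 h/day × 30 days = 240 h
electric kettle: 2.06 kW × 240 h = 494.4 kWh
electric oven: Runtime = 4 h/day × 30 days = 120 h
electric oven: 2.42 kW × 120 h = 290.4 kWh
Total energy = 784.8 kWh
Cost = 784.8 × £0.25 = £196.20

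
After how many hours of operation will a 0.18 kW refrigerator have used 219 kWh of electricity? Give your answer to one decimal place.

1216.7 h

Hours = 219 kWh ÷ 0.18 kW = 1216.7 h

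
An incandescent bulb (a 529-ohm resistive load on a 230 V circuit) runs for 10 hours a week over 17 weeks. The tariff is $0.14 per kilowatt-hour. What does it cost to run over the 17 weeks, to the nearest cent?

Power = V²/R = 230²/529 = 100 W = 0.1 kW
Runtime = 10 h/week × 17 weeks = 170 h
Energy = 0.1 kW × 170 h = 17 kWh
Cost = 17 kWh × $0.14/kWh = $2.38

$2.38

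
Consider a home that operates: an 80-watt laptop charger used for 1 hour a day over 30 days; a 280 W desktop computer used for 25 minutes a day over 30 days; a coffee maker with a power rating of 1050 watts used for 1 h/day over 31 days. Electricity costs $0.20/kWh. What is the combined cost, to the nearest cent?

$7.69

laptop charger: Runtime = 1 h/day × 30 days = 30 h
laptop charger: 0.08 kW × 30 h = 2.4 kWh
desktop computer: Runtime = 25 min × 30 = 750 min = 12.5 h
desktop computer: 0.28 kW × 12.5 h = 3.5 kWh
coffee maker: Runtime = 1 h/day × 31 days = 31 h
coffee maker: 1.05 kW × 31 h = 32.55 kWh
Total energy = 38.45 kWh
Cost = 38.45 × $0.20 = $7.69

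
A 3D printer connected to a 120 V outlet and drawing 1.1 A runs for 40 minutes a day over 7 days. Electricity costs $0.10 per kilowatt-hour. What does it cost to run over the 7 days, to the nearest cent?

Power = 1.1 A × 120 V = 132 W = 0.132 kW
Runtime = 40 min × 7 = 280 min = 4.666666… h
Energy = 0.132 kW × 4.666666… h = 0.616 kWh
Cost = 0.616 kWh × $0.10/kWh = $0.06

$0.06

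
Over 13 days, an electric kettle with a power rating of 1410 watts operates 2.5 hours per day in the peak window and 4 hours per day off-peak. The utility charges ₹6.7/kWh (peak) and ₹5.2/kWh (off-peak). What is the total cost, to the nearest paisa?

₹688.29

Peak energy = 1.41 kW × 2.5 h × 13 = 45.825 kWh
Off-peak energy = 1.41 kW × 4 h × 13 = 73.32 kWh
Cost = 45.825 × ₹6.7 + 73.32 × ₹5.2 = ₹307.0275 + ₹381.264 = ₹688.29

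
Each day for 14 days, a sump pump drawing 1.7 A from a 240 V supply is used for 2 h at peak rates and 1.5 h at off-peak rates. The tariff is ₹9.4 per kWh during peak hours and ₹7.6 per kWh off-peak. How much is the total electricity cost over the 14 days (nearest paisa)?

Power = 1.7 A × 240 V = 408 W = 0.408 kW
Peak energy = 0.408 kW × 2 h × 14 = 11.424 kWh
Off-peak energy = 0.408 kW × 1.5 h × 14 = 8.568 kWh
Cost = 11.424 × ₹9.4 + 8.568 × ₹7.6 = ₹107.3856 + ₹65.1168 = ₹172.50

₹172.50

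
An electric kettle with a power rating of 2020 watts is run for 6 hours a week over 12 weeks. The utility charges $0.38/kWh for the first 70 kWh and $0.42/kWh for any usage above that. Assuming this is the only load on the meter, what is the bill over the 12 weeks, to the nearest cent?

Runtime = 6 h/week × 12 weeks = 72 h
Energy = 2.02 kW × 72 h = 145.44 kWh
Tier 1 (0–70 kWh): 70 × $0.38 = $26.6
Above 70 kWh: 75.44 × $0.42 = $31.6848
Bill = $58.28

$58.28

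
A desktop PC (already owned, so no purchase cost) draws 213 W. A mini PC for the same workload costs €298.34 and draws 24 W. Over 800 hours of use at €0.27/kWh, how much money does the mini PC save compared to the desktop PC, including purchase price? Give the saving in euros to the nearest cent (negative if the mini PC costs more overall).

desktop PC: €0.00 + (213/1000) kW × 800 h × €0.27 = €0.00 + €46.008 = €46.008
mini PC: €298.34 + (24/1000) kW × 800 h × €0.27 = €298.34 + €5.184 = €303.524
Saving = €46.008 − €303.524 = −€257.516 → -€257.52

-€257.52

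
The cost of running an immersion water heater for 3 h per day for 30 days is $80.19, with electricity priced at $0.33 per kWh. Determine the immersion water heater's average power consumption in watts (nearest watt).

Energy = $80.19 ÷ $0.33/kWh = 243 kWh
Runtime = 3 h/day × 30 days = 90 h
Power = 243 kWh ÷ 90 h = 2.7 kW = 2700 W

2700 W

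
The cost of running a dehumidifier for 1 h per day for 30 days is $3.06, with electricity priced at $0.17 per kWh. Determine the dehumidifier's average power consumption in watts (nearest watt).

600 W

Energy = $3.06 ÷ $0.17/kWh = 18 kWh
Runtime = 1 h/day × 30 days = 30 h
Power = 18 kWh ÷ 30 h = 0.6 kW = 600 W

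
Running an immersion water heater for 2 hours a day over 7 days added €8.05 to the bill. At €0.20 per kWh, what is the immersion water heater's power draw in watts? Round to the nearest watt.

Energy = €8.05 ÷ €0.20/kWh = 40.25 kWh
Runtime = 2 h/day × 7 days = 14 h
Power = 40.25 kWh ÷ 14 h = 2.875 kW = 2875 W

2875 W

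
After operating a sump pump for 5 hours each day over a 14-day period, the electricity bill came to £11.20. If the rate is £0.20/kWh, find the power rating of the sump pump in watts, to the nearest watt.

Energy = £11.20 ÷ £0.20/kWh = 56 kWh
Runtime = 5 h/day × 14 days = 70 h
Power = 56 kWh ÷ 70 h = 0.8 kW = 800 W

800 W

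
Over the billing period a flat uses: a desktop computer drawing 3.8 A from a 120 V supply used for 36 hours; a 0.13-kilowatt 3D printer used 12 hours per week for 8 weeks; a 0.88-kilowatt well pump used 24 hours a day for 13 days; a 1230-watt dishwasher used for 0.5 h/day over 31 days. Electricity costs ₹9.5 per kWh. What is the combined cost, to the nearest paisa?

₹3063.95

desktop computer: Power = 3.8 A × 120 V = 456 W = 0.456 kW
desktop computer: 0.456 kW × 36 h = 16.416 kWh
3D printer: Runtime = 12 h/week × 8 weeks = 96 h
3D printer: 0.13 kW × 96 h = 12.48 kWh
well pump: Runtime = 24 h × 13 = 312 h
well pump: 0.88 kW × 312 h = 274.56 kWh
dishwasher: Runtime = 0.5 h/day × 31 days = 15.5 h
dishwasher: 1.23 kW × 15.5 h = 19.065 kWh
Total energy = 322.521 kWh
Cost = 322.521 × ₹9.5 = ₹3063.95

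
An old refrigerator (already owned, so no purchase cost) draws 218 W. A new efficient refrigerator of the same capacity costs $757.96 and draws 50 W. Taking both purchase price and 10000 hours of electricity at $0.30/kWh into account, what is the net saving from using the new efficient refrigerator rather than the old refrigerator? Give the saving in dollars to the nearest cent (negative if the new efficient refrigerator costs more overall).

-$253.96

old refrigerator: $0.00 + (218/1000) kW × 10000 h × $0.30 = $0.00 + $654 = $654
new efficient refrigerator: $757.96 + (50/1000) kW × 10000 h × $0.30 = $757.96 + $150 = $907.96
Saving = $654 − $907.96 = −$253.96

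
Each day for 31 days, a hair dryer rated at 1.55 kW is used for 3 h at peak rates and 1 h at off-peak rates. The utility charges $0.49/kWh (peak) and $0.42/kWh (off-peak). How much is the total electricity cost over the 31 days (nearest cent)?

Peak energy = 1.55 kW × 3 h × 31 = 144.15 kWh
Off-peak energy = 1.55 kW × 1 h × 31 = 48.05 kWh
Cost = 144.15 × $0.49 + 48.05 × $0.42 = $70.6335 + $20.181 = $90.81

$90.81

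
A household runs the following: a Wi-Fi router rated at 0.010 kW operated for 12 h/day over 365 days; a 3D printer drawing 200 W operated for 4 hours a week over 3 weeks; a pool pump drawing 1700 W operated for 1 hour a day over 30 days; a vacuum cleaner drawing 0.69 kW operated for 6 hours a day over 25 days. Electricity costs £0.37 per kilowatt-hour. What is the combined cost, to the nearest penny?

Wi-Fi router: Runtime = 12 h/day × 365 days = 4380 h
Wi-Fi router: 0.01 kW × 4380 h = 43.8 kWh
3D printer: Runtime = 4 h/week × 3 weeks = 12 h
3D printer: 0.2 kW × 12 h = 2.4 kWh
pool pump: Runtime = 1 h/day × 30 days = 30 h
pool pump: 1.7 kW × 30 h = 51 kWh
vacuum cleaner: Runtime = 6 h/day × 25 days = 150 h
vacuum cleaner: 0.69 kW × 150 h = 103.5 kWh
Total energy = 200.7 kWh
Cost = 200.7 × £0.37 = £74.26

£74.26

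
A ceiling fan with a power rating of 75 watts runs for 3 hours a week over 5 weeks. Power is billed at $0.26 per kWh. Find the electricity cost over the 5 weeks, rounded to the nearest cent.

Runtime = 3 h/week × 5 weeks = 15 h
Energy = 0.075 kW × 15 h = 1.125 kWh
Cost = 1.125 kWh × $0.26/kWh = $0.29

$0.29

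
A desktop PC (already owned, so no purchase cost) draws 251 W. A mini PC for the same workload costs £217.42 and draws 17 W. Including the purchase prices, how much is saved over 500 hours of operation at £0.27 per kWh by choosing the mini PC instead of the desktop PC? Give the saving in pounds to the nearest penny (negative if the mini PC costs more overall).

-£185.83

desktop PC: £0.00 + (251/1000) kW × 500 h × £0.27 = £0.00 + £33.885 = £33.885
mini PC: £217.42 + (17/1000) kW × 500 h × £0.27 = £217.42 + £2.295 = £219.715
Saving = £33.885 − £219.715 = −£185.83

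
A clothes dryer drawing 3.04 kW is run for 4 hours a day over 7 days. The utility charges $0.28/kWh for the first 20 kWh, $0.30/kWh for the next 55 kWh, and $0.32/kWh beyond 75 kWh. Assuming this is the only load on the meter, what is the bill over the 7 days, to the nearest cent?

Runtime = 4 h/day × 7 days = 28 h
Energy = 3.04 kW × 28 h = 85.12 kWh
Tier 1 (0–20 kWh): 20 × $0.28 = $5.6
Tier 2 (20–75 kWh): 55 × $0.30 = $16.5
Above 75 kWh: 10.12 × $0.32 = $3.2384
Bill = $25.34

$25.34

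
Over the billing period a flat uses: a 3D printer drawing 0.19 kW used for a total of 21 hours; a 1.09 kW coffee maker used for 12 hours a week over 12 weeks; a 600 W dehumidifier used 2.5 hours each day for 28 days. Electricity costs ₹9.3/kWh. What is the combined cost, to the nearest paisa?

₹1887.44

3D printer: 0.19 kW × 21 h = 3.99 kWh
coffee maker: Runtime = 12 h/week × 12 weeks = 144 h
coffee maker: 1.09 kW × 144 h = 156.96 kWh
dehumidifier: Runtime = 2.5 h/day × 28 days = 70 h
dehumidifier: 0.6 kW × 70 h = 42 kWh
Total energy = 202.95 kWh
Cost = 202.95 × ₹9.3 = ₹1887.44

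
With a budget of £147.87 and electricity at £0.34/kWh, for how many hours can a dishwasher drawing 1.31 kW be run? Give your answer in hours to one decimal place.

Energy available = £147.87 ÷ £0.34/kWh = 434.9118 kWh
Hours = 434.9118 kWh ÷ 1.31 kW = 332.0 h

332.0 h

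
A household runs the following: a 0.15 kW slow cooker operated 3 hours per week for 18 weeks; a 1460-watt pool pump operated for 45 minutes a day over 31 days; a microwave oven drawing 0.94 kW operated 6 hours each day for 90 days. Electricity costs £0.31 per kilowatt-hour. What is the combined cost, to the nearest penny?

£170.39

slow cooker: Runtime = 3 h/week × 18 weeks = 54 h
slow cooker: 0.15 kW × 54 h = 8.1 kWh
pool pump: Runtime = 45 min × 31 = 1395 min = 23.25 h
pool pump: 1.46 kW × 23.25 h = 33.945 kWh
microwave oven: Runtime = 6 h/day × 90 days = 540 h
microwave oven: 0.94 kW × 540 h = 507.6 kWh
Total energy = 549.645 kWh
Cost = 549.645 × £0.31 = £170.39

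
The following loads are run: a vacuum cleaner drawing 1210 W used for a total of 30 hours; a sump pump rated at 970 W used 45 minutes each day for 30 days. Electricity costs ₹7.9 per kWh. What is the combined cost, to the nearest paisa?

₹459.19

vacuum cleaner: 1.21 kW × 30 h = 36.3 kWh
sump pump: Runtime = 45 min × 30 = 1350 min = 22.5 h
sump pump: 0.97 kW × 22.5 h = 21.825 kWh
Total energy = 58.125 kWh
Cost = 58.125 × ₹7.9 = ₹459.19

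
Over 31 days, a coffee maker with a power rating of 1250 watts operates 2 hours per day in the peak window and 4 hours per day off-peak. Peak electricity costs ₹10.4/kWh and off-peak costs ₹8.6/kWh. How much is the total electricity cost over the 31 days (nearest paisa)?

₹2139.00

Peak energy = 1.25 kW × 2 h × 31 = 77.5 kWh
Off-peak energy = 1.25 kW × 4 h × 31 = 155 kWh
Cost = 77.5 × ₹10.4 + 155 × ₹8.6 = ₹806 + ₹1333 = ₹2139.00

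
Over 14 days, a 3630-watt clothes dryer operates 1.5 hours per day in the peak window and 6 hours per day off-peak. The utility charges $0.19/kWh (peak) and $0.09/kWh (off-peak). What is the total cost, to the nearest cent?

$41.93

Peak energy = 3.63 kW × 1.5 h × 14 = 76.23 kWh
Off-peak energy = 3.63 kW × 6 h × 14 = 304.92 kWh
Cost = 76.23 × $0.19 + 304.92 × $0.09 = $14.4837 + $27.4428 = $41.93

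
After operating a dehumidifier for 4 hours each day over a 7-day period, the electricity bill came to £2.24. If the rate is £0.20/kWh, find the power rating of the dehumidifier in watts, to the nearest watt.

400 W

Energy = £2.24 ÷ £0.20/kWh = 11.2 kWh
Runtime = 4 h/day × 7 days = 28 h
Power = 11.2 kWh ÷ 28 h = 0.4 kW = 400 W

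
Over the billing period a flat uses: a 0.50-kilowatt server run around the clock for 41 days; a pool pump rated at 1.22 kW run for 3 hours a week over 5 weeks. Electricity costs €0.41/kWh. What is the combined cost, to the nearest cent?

€209.22

server: Runtime = 24 h × 41 = 984 h
server: 0.5 kW × 984 h = 492 kWh
pool pump: Runtime = 3 h/week × 5 weeks = 15 h
pool pump: 1.22 kW × 15 h = 18.3 kWh
Total energy = 510.3 kWh
Cost = 510.3 × €0.41 = €209.22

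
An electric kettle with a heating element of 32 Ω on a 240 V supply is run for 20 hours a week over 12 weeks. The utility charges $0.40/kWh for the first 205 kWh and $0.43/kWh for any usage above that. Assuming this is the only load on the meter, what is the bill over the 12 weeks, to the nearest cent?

Power = V²/R = 240²/32 = 1800 W = 1.8 kW
Runtime = 20 h/week × 12 weeks = 240 h
Energy = 1.8 kW × 240 h = 432 kWh
Tier 1 (0–205 kWh): 205 × $0.40 = $82
Above 205 kWh: 227 × $0.43 = $97.61
Bill = $179.61

$179.61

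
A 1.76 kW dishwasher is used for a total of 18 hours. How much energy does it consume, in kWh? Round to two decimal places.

31.68 kWh

Energy = 1.76 kW × 18 h = 31.68 kWh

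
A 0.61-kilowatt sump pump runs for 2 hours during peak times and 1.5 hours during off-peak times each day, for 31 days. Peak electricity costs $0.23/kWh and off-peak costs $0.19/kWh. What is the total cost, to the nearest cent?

$14.09

Peak energy = 0.61 kW × 2 h × 31 = 37.82 kWh
Off-peak energy = 0.61 kW × 1.5 h × 31 = 28.365 kWh
Cost = 37.82 × $0.23 + 28.365 × $0.19 = $8.6986 + $5.38935 = $14.09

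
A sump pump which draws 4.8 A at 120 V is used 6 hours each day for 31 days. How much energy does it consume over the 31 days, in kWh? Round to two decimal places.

Power = 4.8 A × 120 V = 576 W = 0.576 kW
Runtime = 6 h/day × 31 days = 186 h
Energy = 0.576 kW × 186 h = 107.136 kWh ≈ 107.14 kWh

107.14 kWh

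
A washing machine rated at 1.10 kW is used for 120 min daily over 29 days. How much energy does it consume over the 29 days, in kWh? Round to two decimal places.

63.80 kWh

Runtime = 120 min × 29 = 3480 min = 58 h
Energy = 1.1 kW × 58 h = 63.8 kWh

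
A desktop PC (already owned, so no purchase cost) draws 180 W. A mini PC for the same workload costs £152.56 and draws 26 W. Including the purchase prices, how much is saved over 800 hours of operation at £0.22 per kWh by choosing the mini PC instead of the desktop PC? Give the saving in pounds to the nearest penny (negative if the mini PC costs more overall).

-£125.46

desktop PC: £0.00 + (180/1000) kW × 800 h × £0.22 = £0.00 + £31.68 = £31.68
mini PC: £152.56 + (26/1000) kW × 800 h × £0.22 = £152.56 + £4.576 = £157.136
Saving = £31.68 − £157.136 = −£125.456 → -£125.46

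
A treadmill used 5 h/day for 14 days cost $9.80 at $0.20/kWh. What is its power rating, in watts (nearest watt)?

Energy = $9.80 ÷ $0.20/kWh = 49 kWh
Runtime = 5 h/day × 14 days = 70 h
Power = 49 kWh ÷ 70 h = 0.7 kW = 700 W

700 W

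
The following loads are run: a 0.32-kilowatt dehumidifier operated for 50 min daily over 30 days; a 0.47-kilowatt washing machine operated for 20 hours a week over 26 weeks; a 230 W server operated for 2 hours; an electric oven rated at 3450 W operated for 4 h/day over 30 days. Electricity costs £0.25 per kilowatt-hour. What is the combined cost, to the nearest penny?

dehumidifier: Runtime = 50 min × 30 = 1500 min = 25 h
dehumidifier: 0.32 kW × 25 h = 8 kWh
washing machine: Runtime = 20 h/week × 26 weeks = 520 h
washing machine: 0.47 kW × 520 h = 244.4 kWh
server: 0.23 kW × 2 h = 0.46 kWh
electric oven: Runtime = 4 h/day × 30 days = 120 h
electric oven: 3.45 kW × 120 h = 414 kWh
Total energy = 666.86 kWh
Cost = 666.86 × £0.25 = £166.72

£166.72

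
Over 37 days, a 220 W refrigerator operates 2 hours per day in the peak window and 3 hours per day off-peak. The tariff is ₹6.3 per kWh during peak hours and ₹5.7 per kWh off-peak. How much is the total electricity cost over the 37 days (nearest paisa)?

₹241.76

Peak energy = 0.22 kW × 2 h × 37 = 16.28 kWh
Off-peak energy = 0.22 kW × 3 h × 37 = 24.42 kWh
Cost = 16.28 × ₹6.3 + 24.42 × ₹5.7 = ₹102.564 + ₹139.194 = ₹241.76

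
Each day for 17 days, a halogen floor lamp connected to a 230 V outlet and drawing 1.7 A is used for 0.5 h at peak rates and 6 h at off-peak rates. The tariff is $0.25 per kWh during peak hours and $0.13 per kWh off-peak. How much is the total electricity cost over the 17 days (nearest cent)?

Power = 1.7 A × 230 V = 391 W = 0.391 kW
Peak energy = 0.391 kW × 0.5 h × 17 = 3.3235 kWh
Off-peak energy = 0.391 kW × 6 h × 17 = 39.882 kWh
Cost = 3.3235 × $0.25 + 39.882 × $0.13 = $0.830875 + $5.18466 = $6.02

$6.02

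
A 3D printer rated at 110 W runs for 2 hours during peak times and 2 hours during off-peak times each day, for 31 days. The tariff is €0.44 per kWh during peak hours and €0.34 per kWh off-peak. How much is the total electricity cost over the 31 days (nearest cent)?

€5.32

Peak energy = 0.11 kW × 2 h × 31 = 6.82 kWh
Off-peak energy = 0.11 kW × 2 h × 31 = 6.82 kWh
Cost = 6.82 × €0.44 + 6.82 × €0.34 = €3.0008 + €2.3188 = €5.32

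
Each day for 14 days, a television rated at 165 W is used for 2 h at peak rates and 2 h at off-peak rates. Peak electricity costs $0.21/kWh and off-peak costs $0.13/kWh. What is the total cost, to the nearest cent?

$1.57

Peak energy = 0.165 kW × 2 h × 14 = 4.62 kWh
Off-peak energy = 0.165 kW × 2 h × 14 = 4.62 kWh
Cost = 4.62 × $0.21 + 4.62 × $0.13 = $0.9702 + $0.6006 = $1.57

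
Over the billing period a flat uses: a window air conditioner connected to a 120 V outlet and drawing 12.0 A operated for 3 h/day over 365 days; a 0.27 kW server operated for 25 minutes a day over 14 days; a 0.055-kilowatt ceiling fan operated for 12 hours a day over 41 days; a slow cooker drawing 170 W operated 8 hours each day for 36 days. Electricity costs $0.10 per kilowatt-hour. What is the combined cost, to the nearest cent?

window air conditioner: Power = 12.0 A × 120 V = 1440 W = 1.44 kW
window air conditioner: Runtime = 3 h/day × 365 days = 1095 h
window air conditioner: 1.44 kW × 1095 h = 1576.8 kWh
server: Runtime = 25 min × 14 = 350 min = 5.833333… h
server: 0.27 kW × 5.833333… h = 1.575 kWh
ceiling fan: Runtime = 12 h/day × 41 days = 492 h
ceiling fan: 0.055 kW × 492 h = 27.06 kWh
slow cooker: Runtime = 8 h/day × 36 days = 288 h
slow cooker: 0.17 kW × 288 h = 48.96 kWh
Total energy = 1654.395 kWh
Cost = 1654.395 × $0.10 = $165.44

$165.44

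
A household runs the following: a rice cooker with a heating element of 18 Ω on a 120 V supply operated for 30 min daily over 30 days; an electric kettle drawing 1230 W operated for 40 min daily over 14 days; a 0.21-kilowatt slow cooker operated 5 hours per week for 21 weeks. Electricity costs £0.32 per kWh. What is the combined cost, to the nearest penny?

£14.57

rice cooker: Power = V²/R = 120²/18 = 800 W = 0.8 kW
rice cooker: Runtime = 30 min × 30 = 900 min = 15 h
rice cooker: 0.8 kW × 15 h = 12 kWh
electric kettle: Runtime = 40 min × 14 = 560 min = 9.333333… h
electric kettle: 1.23 kW × 9.333333… h = 11.48 kWh
slow cooker: Runtime = 5 h/week × 21 weeks = 105 h
slow cooker: 0.21 kW × 105 h = 22.05 kWh
Total energy = 45.53 kWh
Cost = 45.53 × £0.32 = £14.57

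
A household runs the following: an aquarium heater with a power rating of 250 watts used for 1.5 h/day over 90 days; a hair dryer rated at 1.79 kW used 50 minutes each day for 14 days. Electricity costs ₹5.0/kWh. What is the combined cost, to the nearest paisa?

aquarium heater: Runtime = 1.5 h/day × 90 days = 135 h
aquarium heater: 0.25 kW × 135 h = 33.75 kWh
hair dryer: Runtime = 50 min × 14 = 700 min = 11.666666… h
hair dryer: 1.79 kW × 11.666666… h = 20.883333… kWh
Total energy = 54.633333… kWh
Cost = 54.633333… × ₹5.0 = ₹273.17

₹273.17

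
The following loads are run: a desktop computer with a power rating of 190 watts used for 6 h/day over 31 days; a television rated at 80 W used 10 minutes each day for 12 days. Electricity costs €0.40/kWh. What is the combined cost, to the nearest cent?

desktop computer: Runtime = 6 h/day × 31 days = 186 h
desktop computer: 0.19 kW × 186 h = 35.34 kWh
television: Runtime = 10 min × 12 = 120 min = 2 h
television: 0.08 kW × 2 h = 0.16 kWh
Total energy = 35.5 kWh
Cost = 35.5 × €0.40 = €14.20

€14.20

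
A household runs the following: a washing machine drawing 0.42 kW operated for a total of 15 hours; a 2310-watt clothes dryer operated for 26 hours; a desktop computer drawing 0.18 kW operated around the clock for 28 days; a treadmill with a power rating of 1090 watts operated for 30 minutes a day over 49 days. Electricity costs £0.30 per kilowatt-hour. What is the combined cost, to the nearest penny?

washing machine: 0.42 kW × 15 h = 6.3 kWh
clothes dryer: 2.31 kW × 26 h = 60.06 kWh
desktop computer: Runtime = 24 h × 28 = 672 h
desktop computer: 0.18 kW × 672 h = 120.96 kWh
treadmill: Runtime = 30 min × 49 = 1470 min = 24.5 h
treadmill: 1.09 kW × 24.5 h = 26.705 kWh
Total energy = 214.025 kWh
Cost = 214.025 × £0.30 = £64.21

£64.21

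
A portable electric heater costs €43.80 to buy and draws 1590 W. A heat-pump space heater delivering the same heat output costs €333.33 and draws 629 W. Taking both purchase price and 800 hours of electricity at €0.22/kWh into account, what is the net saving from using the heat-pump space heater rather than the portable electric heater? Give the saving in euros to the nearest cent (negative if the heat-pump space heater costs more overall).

-€120.39

portable electric heater: €43.80 + (1590/1000) kW × 800 h × €0.22 = €43.80 + €279.84 = €323.64
heat-pump space heater: €333.33 + (629/1000) kW × 800 h × €0.22 = €333.33 + €110.704 = €444.034
Saving = €323.64 − €444.034 = −€120.394 → -€120.39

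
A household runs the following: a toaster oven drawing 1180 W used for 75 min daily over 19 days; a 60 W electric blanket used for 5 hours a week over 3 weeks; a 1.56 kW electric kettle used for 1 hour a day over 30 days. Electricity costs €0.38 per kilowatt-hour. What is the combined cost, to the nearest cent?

€28.78

toaster oven: Runtime = 75 min × 19 = 1425 min = 23.75 h
toaster oven: 1.18 kW × 23.75 h = 28.025 kWh
electric blanket: Runtime = 5 h/week × 3 weeks = 15 h
electric blanket: 0.06 kW × 15 h = 0.9 kWh
electric kettle: Runtime = 1 h/day × 30 days = 30 h
electric kettle: 1.56 kW × 30 h = 46.8 kWh
Total energy = 75.725 kWh
Cost = 75.725 × €0.38 = €28.78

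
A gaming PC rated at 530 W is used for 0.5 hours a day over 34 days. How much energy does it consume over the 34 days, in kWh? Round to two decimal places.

9.01 kWh

Runtime = 0.5 h/day × 34 days = 17 h
Energy = 0.53 kW × 17 h = 9.01 kWh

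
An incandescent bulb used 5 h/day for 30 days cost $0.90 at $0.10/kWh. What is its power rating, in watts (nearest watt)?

Energy = $0.90 ÷ $0.10/kWh = 9 kWh
Runtime = 5 h/day × 30 days = 150 h
Power = 9 kWh ÷ 150 h = 0.06 kW = 60 W

60 W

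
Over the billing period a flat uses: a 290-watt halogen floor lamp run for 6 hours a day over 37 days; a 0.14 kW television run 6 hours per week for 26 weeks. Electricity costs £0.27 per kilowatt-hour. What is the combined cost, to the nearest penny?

£23.28

halogen floor lamp: Runtime = 6 h/day × 37 days = 222 h
halogen floor lamp: 0.29 kW × 222 h = 64.38 kWh
television: Runtime = 6 h/week × 26 weeks = 156 h
television: 0.14 kW × 156 h = 21.84 kWh
Total energy = 86.22 kWh
Cost = 86.22 × £0.27 = £23.28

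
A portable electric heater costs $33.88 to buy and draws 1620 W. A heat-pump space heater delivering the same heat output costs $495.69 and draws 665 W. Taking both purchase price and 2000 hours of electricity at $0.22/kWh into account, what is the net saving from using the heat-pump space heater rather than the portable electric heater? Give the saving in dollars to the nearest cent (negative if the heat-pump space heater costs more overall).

-$41.61

portable electric heater: $33.88 + (1620/1000) kW × 2000 h × $0.22 = $33.88 + $712.8 = $746.68
heat-pump space heater: $495.69 + (665/1000) kW × 2000 h × $0.22 = $495.69 + $292.6 = $788.29
Saving = $746.68 − $788.29 = −$41.61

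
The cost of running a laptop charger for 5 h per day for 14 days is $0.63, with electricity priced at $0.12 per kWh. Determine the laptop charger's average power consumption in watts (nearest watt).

Energy = $0.63 ÷ $0.12/kWh = 5.25 kWh
Runtime = 5 h/day × 14 days = 70 h
Power = 5.25 kWh ÷ 70 h = 0.075 kW = 75 W

75 W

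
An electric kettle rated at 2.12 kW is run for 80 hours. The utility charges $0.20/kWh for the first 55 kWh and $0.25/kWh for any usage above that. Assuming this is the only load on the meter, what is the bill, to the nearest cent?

$39.65

Energy = 2.12 kW × 80 h = 169.6 kWh
Tier 1 (0–55 kWh): 55 × $0.20 = $11
Above 55 kWh: 114.6 × $0.25 = $28.65
Bill = $39.65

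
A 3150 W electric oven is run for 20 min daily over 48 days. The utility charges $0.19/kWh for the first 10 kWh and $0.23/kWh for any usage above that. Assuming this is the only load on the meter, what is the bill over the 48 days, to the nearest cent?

Runtime = 20 min × 48 = 960 min = 16 h
Energy = 3.15 kW × 16 h = 50.4 kWh
Tier 1 (0–10 kWh): 10 × $0.19 = $1.9
Above 10 kWh: 40.4 × $0.23 = $9.292
Bill = $11.19

$11.19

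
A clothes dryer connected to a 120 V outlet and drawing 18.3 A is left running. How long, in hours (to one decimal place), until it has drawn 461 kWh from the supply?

209.9 h

Power = 18.3 A × 120 V = 2196 W = 2.196 kW
Hours = 461 kWh ÷ 2.196 kW = 209.9 h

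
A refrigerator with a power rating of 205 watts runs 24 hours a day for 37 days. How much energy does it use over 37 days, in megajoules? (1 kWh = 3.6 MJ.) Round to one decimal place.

655.3 MJ

Runtime = 24 h × 37 = 888 h
Energy = 0.205 kW × 888 h = 182.04 kWh
= 182.04 × 3.6 MJ = 655.3 MJ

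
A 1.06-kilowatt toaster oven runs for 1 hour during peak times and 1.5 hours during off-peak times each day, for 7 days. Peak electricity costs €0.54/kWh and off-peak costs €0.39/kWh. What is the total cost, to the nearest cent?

€8.35

Peak energy = 1.06 kW × 1 h × 7 = 7.42 kWh
Off-peak energy = 1.06 kW × 1.5 h × 7 = 11.13 kWh
Cost = 7.42 × €0.54 + 11.13 × €0.39 = €4.0068 + €4.3407 = €8.35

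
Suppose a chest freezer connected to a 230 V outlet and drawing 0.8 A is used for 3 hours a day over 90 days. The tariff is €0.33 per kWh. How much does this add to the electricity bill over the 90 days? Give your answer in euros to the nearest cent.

€16.39

Power = 0.8 A × 230 V = 184 W = 0.184 kW
Runtime = 3 h/day × 90 days = 270 h
Energy = 0.184 kW × 270 h = 49.68 kWh
Cost = 49.68 kWh × €0.33/kWh = €16.39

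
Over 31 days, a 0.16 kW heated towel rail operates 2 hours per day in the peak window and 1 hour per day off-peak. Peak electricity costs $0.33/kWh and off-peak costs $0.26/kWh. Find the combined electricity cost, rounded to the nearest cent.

Peak energy = 0.16 kW × 2 h × 31 = 9.92 kWh
Off-peak energy = 0.16 kW × 1 h × 31 = 4.96 kWh
Cost = 9.92 × $0.33 + 4.96 × $0.26 = $3.2736 + $1.2896 = $4.56

$4.56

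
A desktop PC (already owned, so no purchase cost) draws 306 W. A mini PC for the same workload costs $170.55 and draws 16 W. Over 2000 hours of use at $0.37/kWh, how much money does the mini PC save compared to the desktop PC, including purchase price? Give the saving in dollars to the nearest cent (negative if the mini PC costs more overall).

desktop PC: $0.00 + (306/1000) kW × 2000 h × $0.37 = $0.00 + $226.44 = $226.44
mini PC: $170.55 + (16/1000) kW × 2000 h × $0.37 = $170.55 + $11.84 = $182.39
Saving = $226.44 − $182.39 = $44.05

$44.05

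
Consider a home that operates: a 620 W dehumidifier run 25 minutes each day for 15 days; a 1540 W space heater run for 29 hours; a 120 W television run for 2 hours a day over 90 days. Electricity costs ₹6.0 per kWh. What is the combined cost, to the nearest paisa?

dehumidifier: Runtime = 25 min × 15 = 375 min = 6.25 h
dehumidifier: 0.62 kW × 6.25 h = 3.875 kWh
space heater: 1.54 kW × 29 h = 44.66 kWh
television: Runtime = 2 h/day × 90 days = 180 h
television: 0.12 kW × 180 h = 21.6 kWh
Total energy = 70.135 kWh
Cost = 70.135 × ₹6.0 = ₹420.81

₹420.81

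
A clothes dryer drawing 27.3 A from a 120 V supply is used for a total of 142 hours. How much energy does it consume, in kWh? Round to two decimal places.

465.19 kWh

Power = 27.3 A × 120 V = 3276 W = 3.276 kW
Energy = 3.276 kW × 142 h = 465.192 kWh ≈ 465.19 kWh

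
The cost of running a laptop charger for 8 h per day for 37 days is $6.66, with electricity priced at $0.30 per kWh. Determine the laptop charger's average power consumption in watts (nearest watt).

75 W

Energy = $6.66 ÷ $0.30/kWh = 22.2 kWh
Runtime = 8 h/day × 37 days = 296 h
Power = 22.2 kWh ÷ 296 h = 0.075 kW = 75 W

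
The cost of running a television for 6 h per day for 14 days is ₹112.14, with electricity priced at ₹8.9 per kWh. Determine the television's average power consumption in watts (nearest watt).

Energy = ₹112.14 ÷ ₹8.9/kWh = 12.6 kWh
Runtime = 6 h/day × 14 days = 84 h
Power = 12.6 kWh ÷ 84 h = 0.15 kW = 150 W

150 W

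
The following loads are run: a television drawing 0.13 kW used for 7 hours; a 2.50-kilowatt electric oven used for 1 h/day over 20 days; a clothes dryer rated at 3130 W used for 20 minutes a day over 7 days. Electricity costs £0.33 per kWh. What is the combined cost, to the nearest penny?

television: 0.13 kW × 7 h = 0.91 kWh
electric oven: Runtime = 1 h/day × 20 days = 20 h
electric oven: 2.5 kW × 20 h = 50 kWh
clothes dryer: Runtime = 20 min × 7 = 140 min = 2.333333… h
clothes dryer: 3.13 kW × 2.333333… h = 7.303333… kWh
Total energy = 58.213333… kWh
Cost = 58.213333… × £0.33 = £19.21

£19.21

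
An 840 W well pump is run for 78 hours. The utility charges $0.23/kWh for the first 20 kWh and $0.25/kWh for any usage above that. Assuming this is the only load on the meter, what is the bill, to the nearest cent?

Energy = 0.84 kW × 78 h = 65.52 kWh
Tier 1 (0–20 kWh): 20 × $0.23 = $4.6
Above 20 kWh: 45.52 × $0.25 = $11.38
Bill = $15.98

$15.98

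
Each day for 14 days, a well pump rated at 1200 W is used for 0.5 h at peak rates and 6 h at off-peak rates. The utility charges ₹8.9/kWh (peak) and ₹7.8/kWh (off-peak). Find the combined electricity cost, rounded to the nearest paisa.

₹861.00

Peak energy = 1.2 kW × 0.5 h × 14 = 8.4 kWh
Off-peak energy = 1.2 kW × 6 h × 14 = 100.8 kWh
Cost = 8.4 × ₹8.9 + 100.8 × ₹7.8 = ₹74.76 + ₹786.24 = ₹861.00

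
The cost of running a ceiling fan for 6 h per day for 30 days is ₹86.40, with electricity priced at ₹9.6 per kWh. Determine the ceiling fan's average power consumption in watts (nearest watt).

50 W

Energy = ₹86.40 ÷ ₹9.6/kWh = 9 kWh
Runtime = 6 h/day × 30 days = 180 h
Power = 9 kWh ÷ 180 h = 0.05 kW = 50 W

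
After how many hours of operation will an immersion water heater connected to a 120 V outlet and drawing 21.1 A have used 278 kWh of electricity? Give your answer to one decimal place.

Power = 21.1 A × 120 V = 2532 W = 2.532 kW
Hours = 278 kWh ÷ 2.532 kW = 109.8 h

109.8 h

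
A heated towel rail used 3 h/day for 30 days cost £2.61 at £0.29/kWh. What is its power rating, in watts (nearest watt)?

Energy = £2.61 ÷ £0.29/kWh = 9 kWh
Runtime = 3 h/day × 30 days = 90 h
Power = 9 kWh ÷ 90 h = 0.1 kW = 100 W

100 W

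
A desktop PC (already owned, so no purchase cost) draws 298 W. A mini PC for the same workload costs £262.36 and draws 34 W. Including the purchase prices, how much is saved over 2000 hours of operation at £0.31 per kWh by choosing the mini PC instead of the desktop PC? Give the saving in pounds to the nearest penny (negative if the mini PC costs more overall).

desktop PC: £0.00 + (298/1000) kW × 2000 h × £0.31 = £0.00 + £184.76 = £184.76
mini PC: £262.36 + (34/1000) kW × 2000 h × £0.31 = £262.36 + £21.08 = £283.44
Saving = £184.76 − £283.44 = −£98.68

-£98.68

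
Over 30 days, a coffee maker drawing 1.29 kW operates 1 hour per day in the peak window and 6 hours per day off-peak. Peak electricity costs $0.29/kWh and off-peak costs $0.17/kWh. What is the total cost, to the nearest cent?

Peak energy = 1.29 kW × 1 h × 30 = 38.7 kWh
Off-peak energy = 1.29 kW × 6 h × 30 = 232.2 kWh
Cost = 38.7 × $0.29 + 232.2 × $0.17 = $11.223 + $39.474 = $50.70

$50.70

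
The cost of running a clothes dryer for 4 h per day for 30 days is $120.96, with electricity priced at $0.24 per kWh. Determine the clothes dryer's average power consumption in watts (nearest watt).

4200 W

Energy = $120.96 ÷ $0.24/kWh = 504 kWh
Runtime = 4 h/day × 30 days = 120 h
Power = 504 kWh ÷ 120 h = 4.2 kW = 4200 W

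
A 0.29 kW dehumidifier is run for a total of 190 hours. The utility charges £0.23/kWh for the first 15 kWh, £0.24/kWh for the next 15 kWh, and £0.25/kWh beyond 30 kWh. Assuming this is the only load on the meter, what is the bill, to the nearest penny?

£13.33

Energy = 0.29 kW × 190 h = 55.1 kWh
Tier 1 (0–15 kWh): 15 × £0.23 = £3.45
Tier 2 (15–30 kWh): 15 × £0.24 = £3.6
Above 30 kWh: 25.1 × £0.25 = £6.275
Bill = £13.33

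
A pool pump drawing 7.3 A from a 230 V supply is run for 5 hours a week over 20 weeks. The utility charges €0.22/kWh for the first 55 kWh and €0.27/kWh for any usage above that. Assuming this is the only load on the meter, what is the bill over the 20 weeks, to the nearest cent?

Power = 7.3 A × 230 V = 1679 W = 1.679 kW
Runtime = 5 h/week × 20 weeks = 100 h
Energy = 1.679 kW × 100 h = 167.9 kWh
Tier 1 (0–55 kWh): 55 × €0.22 = €12.1
Above 55 kWh: 112.9 × €0.27 = €30.483
Bill = €42.58

€42.58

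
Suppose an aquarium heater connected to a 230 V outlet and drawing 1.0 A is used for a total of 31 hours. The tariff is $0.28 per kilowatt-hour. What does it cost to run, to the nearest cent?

Power = 1.0 A × 230 V = 230 W = 0.23 kW
Energy = 0.23 kW × 31 h = 7.13 kWh
Cost = 7.13 kWh × $0.28/kWh = $2.00

$2.00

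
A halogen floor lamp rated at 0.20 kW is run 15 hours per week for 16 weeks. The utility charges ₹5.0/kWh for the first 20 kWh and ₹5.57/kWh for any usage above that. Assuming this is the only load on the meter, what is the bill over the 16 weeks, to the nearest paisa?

Runtime = 15 h/week × 16 weeks = 240 h
Energy = 0.2 kW × 240 h = 48 kWh
Tier 1 (0–20 kWh): 20 × ₹5.0 = ₹100
Above 20 kWh: 28 × ₹5.57 = ₹155.96
Bill = ₹255.96

₹255.96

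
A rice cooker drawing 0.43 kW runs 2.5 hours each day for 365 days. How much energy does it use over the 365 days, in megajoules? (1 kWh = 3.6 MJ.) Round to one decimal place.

1412.6 MJ

Runtime = 2.5 h/day × 365 days = 912.5 h
Energy = 0.43 kW × 912.5 h = 392.375 kWh
= 392.375 × 3.6 MJ = 1412.6 MJ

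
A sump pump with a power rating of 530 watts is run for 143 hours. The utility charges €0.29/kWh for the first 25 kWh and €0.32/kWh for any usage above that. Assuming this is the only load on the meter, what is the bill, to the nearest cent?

€23.50

Energy = 0.53 kW × 143 h = 75.79 kWh
Tier 1 (0–25 kWh): 25 × €0.29 = €7.25
Above 25 kWh: 50.79 × €0.32 = €16.2528
Bill = €23.50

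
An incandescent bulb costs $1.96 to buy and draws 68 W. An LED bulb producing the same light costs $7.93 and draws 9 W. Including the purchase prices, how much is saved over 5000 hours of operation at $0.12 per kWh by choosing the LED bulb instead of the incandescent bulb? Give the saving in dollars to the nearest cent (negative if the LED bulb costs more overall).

incandescent bulb: $1.96 + (68/1000) kW × 5000 h × $0.12 = $1.96 + $40.8 = $42.76
LED bulb: $7.93 + (9/1000) kW × 5000 h × $0.12 = $7.93 + $5.4 = $13.33
Saving = $42.76 − $13.33 = $29.43

$29.43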